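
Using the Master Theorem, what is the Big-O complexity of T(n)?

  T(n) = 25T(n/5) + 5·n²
Θ(n² log n)

Master Theorem: a = 25, b = 5, f(n) = 5·n².
Compute the critical exponent d = log₅(25) = 2.
Compare f(n) = Θ(n²) against n^d:
  k = 2 = d, so f(n) = Θ(n^d) — Case 2.
  Work is balanced across levels: T(n) = Θ(n^d log n) = Θ(n² log n).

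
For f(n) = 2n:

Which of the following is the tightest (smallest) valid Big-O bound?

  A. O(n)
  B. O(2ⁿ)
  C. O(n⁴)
A

f(n) = 2n is O(n).
All listed options are valid Big-O bounds (upper bounds),
but O(n) is the tightest (smallest valid bound).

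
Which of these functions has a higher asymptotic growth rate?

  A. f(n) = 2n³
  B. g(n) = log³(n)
A

f(n) = 2n³ is O(n³), while g(n) = log³(n) is O(log³ n).
Since O(n³) grows faster than O(log³ n), f(n) dominates.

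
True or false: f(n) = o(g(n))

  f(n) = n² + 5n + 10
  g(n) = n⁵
True

f(n) = n² + 5n + 10 is O(n²), and g(n) = n⁵ is O(n⁵).
Since O(n²) grows strictly slower than O(n⁵), f(n) = o(g(n)) is true.
This means lim(n→∞) f(n)/g(n) = 0.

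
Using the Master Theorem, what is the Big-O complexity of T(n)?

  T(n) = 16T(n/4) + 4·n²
Θ(n² log n)

Master Theorem: a = 16, b = 4, f(n) = 4·n².
Compute the critical exponent d = log₄(16) = 2.
Compare f(n) = Θ(n²) against n^d:
  k = 2 = d, so f(n) = Θ(n^d) — Case 2.
  Work is balanced across levels: T(n) = Θ(n^d log n) = Θ(n² log n).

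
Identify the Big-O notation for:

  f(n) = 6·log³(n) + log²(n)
O(log³ n)

The dominant term in 6·log³(n) + log²(n) is 6·log³(n), which is Θ(log³ n).
Lower-order terms (log²(n)) are asymptotically negligible.
Constants are absorbed, so the tightest bound is O(log³ n).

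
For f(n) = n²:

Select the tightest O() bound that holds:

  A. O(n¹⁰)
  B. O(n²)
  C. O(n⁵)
B

f(n) = n² is O(n²).
All listed options are valid Big-O bounds (upper bounds),
but O(n²) is the tightest (smallest valid bound).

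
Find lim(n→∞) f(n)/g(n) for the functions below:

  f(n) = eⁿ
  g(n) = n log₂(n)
∞

Since eⁿ (O(eⁿ)) grows faster than n log₂(n) (O(n log n)),
the ratio f(n)/g(n) → ∞ as n → ∞.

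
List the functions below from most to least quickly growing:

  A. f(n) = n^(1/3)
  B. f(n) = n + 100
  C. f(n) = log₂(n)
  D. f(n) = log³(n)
B > A > D > C

Comparing growth rates:
B = n + 100 is O(n)
A = n^(1/3) is O(n^(1/3))
D = log³(n) is O(log³ n)
C = log₂(n) is O(log n)

Therefore, the order from fastest to slowest is: B > A > D > C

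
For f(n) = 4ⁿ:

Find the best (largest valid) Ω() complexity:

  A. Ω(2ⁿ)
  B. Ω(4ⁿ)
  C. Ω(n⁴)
B

f(n) = 4ⁿ is Ω(4ⁿ).
All listed options are valid Big-Ω bounds (lower bounds),
but Ω(4ⁿ) is the tightest (largest valid bound).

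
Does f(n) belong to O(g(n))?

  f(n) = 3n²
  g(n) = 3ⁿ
True

f(n) = 3n² is O(n²), and g(n) = 3ⁿ is O(3ⁿ).
Since O(n²) ⊆ O(3ⁿ) (f grows no faster than g), f(n) = O(g(n)) is true.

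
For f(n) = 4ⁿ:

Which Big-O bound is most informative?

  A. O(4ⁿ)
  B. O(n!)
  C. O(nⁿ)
A

f(n) = 4ⁿ is O(4ⁿ).
All listed options are valid Big-O bounds (upper bounds),
but O(4ⁿ) is the tightest (smallest valid bound).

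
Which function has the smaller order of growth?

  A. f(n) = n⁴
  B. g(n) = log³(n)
B

f(n) = n⁴ is O(n⁴), while g(n) = log³(n) is O(log³ n).
Since O(log³ n) grows slower than O(n⁴), g(n) is dominated.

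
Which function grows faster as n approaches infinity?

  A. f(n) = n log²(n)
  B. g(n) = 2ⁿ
B

f(n) = n log²(n) is O(n log² n), while g(n) = 2ⁿ is O(2ⁿ).
Since O(2ⁿ) grows faster than O(n log² n), g(n) dominates.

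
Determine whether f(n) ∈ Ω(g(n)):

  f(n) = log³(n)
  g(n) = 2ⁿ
False

f(n) = log³(n) is O(log³ n), and g(n) = 2ⁿ is O(2ⁿ).
Since O(log³ n) grows slower than O(2ⁿ), f(n) = Ω(g(n)) is false.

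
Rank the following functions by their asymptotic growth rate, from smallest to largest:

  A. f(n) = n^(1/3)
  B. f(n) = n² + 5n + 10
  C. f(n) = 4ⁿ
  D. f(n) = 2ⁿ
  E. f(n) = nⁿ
A < B < D < C < E

Comparing growth rates:
A = n^(1/3) is O(n^(1/3))
B = n² + 5n + 10 is O(n²)
D = 2ⁿ is O(2ⁿ)
C = 4ⁿ is O(4ⁿ)
E = nⁿ is O(nⁿ)

Therefore, the order from slowest to fastest is: A < B < D < C < E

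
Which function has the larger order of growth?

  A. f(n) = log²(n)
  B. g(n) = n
B

f(n) = log²(n) is O(log² n), while g(n) = n is O(n).
Since O(n) grows faster than O(log² n), g(n) dominates.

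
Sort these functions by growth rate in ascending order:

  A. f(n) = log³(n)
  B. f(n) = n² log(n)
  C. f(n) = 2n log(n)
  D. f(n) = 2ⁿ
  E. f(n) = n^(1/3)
A < E < C < B < D

Comparing growth rates:
A = log³(n) is O(log³ n)
E = n^(1/3) is O(n^(1/3))
C = 2n log(n) is O(n log n)
B = n² log(n) is O(n² log n)
D = 2ⁿ is O(2ⁿ)

Therefore, the order from slowest to fastest is: A < E < C < B < D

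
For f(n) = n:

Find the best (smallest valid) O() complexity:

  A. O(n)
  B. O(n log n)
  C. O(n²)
A

f(n) = n is O(n).
All listed options are valid Big-O bounds (upper bounds),
but O(n) is the tightest (smallest valid bound).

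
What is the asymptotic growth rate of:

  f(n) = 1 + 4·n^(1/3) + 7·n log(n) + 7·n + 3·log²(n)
Θ(n log n)

Order the terms by growth rate: 1 ≺ 3·log²(n) ≺ 4·n^(1/3) ≺ 7·n ≺ 7·n log(n).
The fastest-growing term 7·n log(n) dominates as n → ∞; dropping its constant factor gives Θ(n log n).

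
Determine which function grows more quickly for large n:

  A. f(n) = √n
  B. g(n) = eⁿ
B

f(n) = √n is O(√n), while g(n) = eⁿ is O(eⁿ).
Since O(eⁿ) grows faster than O(√n), g(n) dominates.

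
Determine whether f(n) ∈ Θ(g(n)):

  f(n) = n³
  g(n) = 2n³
True

f(n) = n³ and g(n) = 2n³ are both O(n³).
Since they have the same asymptotic growth rate, f(n) = Θ(g(n)) is true.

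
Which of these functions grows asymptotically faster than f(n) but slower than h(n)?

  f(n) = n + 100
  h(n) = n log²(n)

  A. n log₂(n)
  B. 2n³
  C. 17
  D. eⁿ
A

We need g(n) with n + 100 = o(g(n)) and g(n) = o(n log²(n)), i.e. O(n) ≺ g ≺ O(n log² n).
Check each option:
  A. n log₂(n) — O(n log n) is strictly between O(n) and O(n log² n) ✓
  B. 2n³ — O(n³) does not grow strictly slower than h(n)
  C. 17 — O(1) does not grow strictly faster than f(n)
  D. eⁿ — O(eⁿ) does not grow strictly slower than h(n)

Only option A (n log₂(n)) lies strictly between.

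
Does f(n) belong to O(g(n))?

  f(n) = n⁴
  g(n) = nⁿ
True

f(n) = n⁴ is O(n⁴), and g(n) = nⁿ is O(nⁿ).
Since O(n⁴) ⊆ O(nⁿ) (f grows no faster than g), f(n) = O(g(n)) is true.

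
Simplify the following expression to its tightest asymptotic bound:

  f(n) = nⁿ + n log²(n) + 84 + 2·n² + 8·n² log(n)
Θ(nⁿ)

Order the terms by growth rate: 84 ≺ n log²(n) ≺ 2·n² ≺ 8·n² log(n) ≺ nⁿ.
The fastest-growing term nⁿ dominates as n → ∞; dropping its constant factor gives Θ(nⁿ).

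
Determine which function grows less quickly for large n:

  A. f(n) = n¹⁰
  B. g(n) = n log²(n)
B

f(n) = n¹⁰ is O(n¹⁰), while g(n) = n log²(n) is O(n log² n).
Since O(n log² n) grows slower than O(n¹⁰), g(n) is dominated.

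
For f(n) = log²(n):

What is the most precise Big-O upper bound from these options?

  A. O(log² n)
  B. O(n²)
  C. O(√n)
A

f(n) = log²(n) is O(log² n).
All listed options are valid Big-O bounds (upper bounds),
but O(log² n) is the tightest (smallest valid bound).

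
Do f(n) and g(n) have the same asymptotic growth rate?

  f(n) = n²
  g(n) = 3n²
True

f(n) = n² and g(n) = 3n² are both O(n²).
Since they have the same asymptotic growth rate, f(n) = Θ(g(n)) is true.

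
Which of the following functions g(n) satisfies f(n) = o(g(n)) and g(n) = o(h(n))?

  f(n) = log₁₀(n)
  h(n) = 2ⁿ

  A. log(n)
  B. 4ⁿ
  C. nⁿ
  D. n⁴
D

We need g(n) with log₁₀(n) = o(g(n)) and g(n) = o(2ⁿ), i.e. O(log n) ≺ g ≺ O(2ⁿ).
Check each option:
  A. log(n) — O(log n) does not grow strictly faster than f(n)
  B. 4ⁿ — O(4ⁿ) does not grow strictly slower than h(n)
  C. nⁿ — O(nⁿ) does not grow strictly slower than h(n)
  D. n⁴ — O(n⁴) is strictly between O(log n) and O(2ⁿ) ✓

Only option D (n⁴) lies strictly between.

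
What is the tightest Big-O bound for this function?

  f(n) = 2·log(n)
O(log n)

The dominant term in 2·log(n) is 2·log(n), which is Θ(log n).
Constants are absorbed, so the tightest bound is O(log n).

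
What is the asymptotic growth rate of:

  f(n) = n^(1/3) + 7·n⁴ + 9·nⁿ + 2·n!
Θ(nⁿ)

Order the terms by growth rate: n^(1/3) ≺ 7·n⁴ ≺ 2·n! ≺ 9·nⁿ.
The fastest-growing term 9·nⁿ dominates as n → ∞; dropping its constant factor gives Θ(nⁿ).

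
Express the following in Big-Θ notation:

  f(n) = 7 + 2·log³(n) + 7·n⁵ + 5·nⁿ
Θ(nⁿ)

Order the terms by growth rate: 7 ≺ 2·log³(n) ≺ 7·n⁵ ≺ 5·nⁿ.
The fastest-growing term 5·nⁿ dominates as n → ∞; dropping its constant factor gives Θ(nⁿ).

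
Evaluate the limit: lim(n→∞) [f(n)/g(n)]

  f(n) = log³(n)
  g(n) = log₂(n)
∞

Since log³(n) (O(log³ n)) grows faster than log₂(n) (O(log n)),
the ratio f(n)/g(n) → ∞ as n → ∞.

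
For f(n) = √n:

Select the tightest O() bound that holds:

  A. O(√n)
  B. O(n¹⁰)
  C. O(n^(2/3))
A

f(n) = √n is O(√n).
All listed options are valid Big-O bounds (upper bounds),
but O(√n) is the tightest (smallest valid bound).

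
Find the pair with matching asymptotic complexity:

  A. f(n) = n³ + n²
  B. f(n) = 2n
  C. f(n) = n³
A and C

Examining each function:
  A. n³ + n² is O(n³)
  B. 2n is O(n)
  C. n³ is O(n³)

Functions A and C both have the same complexity class.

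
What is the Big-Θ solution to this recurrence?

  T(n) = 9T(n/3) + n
Θ(n²)

Master Theorem: a = 9, b = 3, f(n) = n.
Compute the critical exponent d = log₃(9) = 2.
Compare f(n) = Θ(n) against n^d:
  k = 1 < d = 2, so f(n) = O(n^(d-ε)) — Case 1.
  The recursion cost dominates: T(n) = Θ(n^d) = Θ(n²).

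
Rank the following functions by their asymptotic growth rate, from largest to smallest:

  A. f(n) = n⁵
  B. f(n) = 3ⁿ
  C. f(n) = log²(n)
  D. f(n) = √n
B > A > D > C

Comparing growth rates:
B = 3ⁿ is O(3ⁿ)
A = n⁵ is O(n⁵)
D = √n is O(√n)
C = log²(n) is O(log² n)

Therefore, the order from fastest to slowest is: B > A > D > C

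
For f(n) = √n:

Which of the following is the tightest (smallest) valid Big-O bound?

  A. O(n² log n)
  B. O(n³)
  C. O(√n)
C

f(n) = √n is O(√n).
All listed options are valid Big-O bounds (upper bounds),
but O(√n) is the tightest (smallest valid bound).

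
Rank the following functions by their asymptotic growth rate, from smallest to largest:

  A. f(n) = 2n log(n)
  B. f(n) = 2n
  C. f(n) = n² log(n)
B < A < C

Comparing growth rates:
B = 2n is O(n)
A = 2n log(n) is O(n log n)
C = n² log(n) is O(n² log n)

Therefore, the order from slowest to fastest is: B < A < C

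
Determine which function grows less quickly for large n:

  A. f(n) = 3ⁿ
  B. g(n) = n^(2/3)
B

f(n) = 3ⁿ is O(3ⁿ), while g(n) = n^(2/3) is O(n^(2/3)).
Since O(n^(2/3)) grows slower than O(3ⁿ), g(n) is dominated.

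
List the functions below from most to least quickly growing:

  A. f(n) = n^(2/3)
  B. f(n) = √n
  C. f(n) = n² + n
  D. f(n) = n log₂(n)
C > D > A > B

Comparing growth rates:
C = n² + n is O(n²)
D = n log₂(n) is O(n log n)
A = n^(2/3) is O(n^(2/3))
B = √n is O(√n)

Therefore, the order from fastest to slowest is: C > D > A > B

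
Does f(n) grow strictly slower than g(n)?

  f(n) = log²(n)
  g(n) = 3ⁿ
True

f(n) = log²(n) is O(log² n), and g(n) = 3ⁿ is O(3ⁿ).
Since O(log² n) grows strictly slower than O(3ⁿ), f(n) = o(g(n)) is true.
This means lim(n→∞) f(n)/g(n) = 0.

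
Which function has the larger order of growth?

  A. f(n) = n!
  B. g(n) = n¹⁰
A

f(n) = n! is O(n!), while g(n) = n¹⁰ is O(n¹⁰).
Since O(n!) grows faster than O(n¹⁰), f(n) dominates.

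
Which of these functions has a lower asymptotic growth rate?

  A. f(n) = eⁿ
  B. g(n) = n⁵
B

f(n) = eⁿ is O(eⁿ), while g(n) = n⁵ is O(n⁵).
Since O(n⁵) grows slower than O(eⁿ), g(n) is dominated.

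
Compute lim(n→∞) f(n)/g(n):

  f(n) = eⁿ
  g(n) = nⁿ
0

Since eⁿ (O(eⁿ)) grows slower than nⁿ (O(nⁿ)),
the ratio f(n)/g(n) → 0 as n → ∞.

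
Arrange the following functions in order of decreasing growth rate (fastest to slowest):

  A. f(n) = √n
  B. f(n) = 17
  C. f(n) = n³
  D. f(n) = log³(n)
C > A > D > B

Comparing growth rates:
C = n³ is O(n³)
A = √n is O(√n)
D = log³(n) is O(log³ n)
B = 17 is O(1)

Therefore, the order from fastest to slowest is: C > A > D > B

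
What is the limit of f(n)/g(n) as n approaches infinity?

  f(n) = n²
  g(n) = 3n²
1/3

Since n² and 3n² have the same growth rate (O(n²)),
the ratio converges to a constant: 1/3.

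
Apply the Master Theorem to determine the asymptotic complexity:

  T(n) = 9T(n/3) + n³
Θ(n³)

Master Theorem: a = 9, b = 3, f(n) = n³.
Compute the critical exponent d = log₃(9) = 2.
Compare f(n) = Θ(n³) against n^d:
  k = 3 > d = 2, so f(n) = Ω(n^(d+ε)) — Case 3.
  Regularity: a·(n/b)^3/n^3 = a/b^3 = 9/27 < 1 ✓.
  The top-level work dominates: T(n) = Θ(f(n)) = Θ(n³).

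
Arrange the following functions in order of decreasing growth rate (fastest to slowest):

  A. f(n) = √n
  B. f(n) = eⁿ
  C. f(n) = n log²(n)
B > C > A

Comparing growth rates:
B = eⁿ is O(eⁿ)
C = n log²(n) is O(n log² n)
A = √n is O(√n)

Therefore, the order from fastest to slowest is: B > C > A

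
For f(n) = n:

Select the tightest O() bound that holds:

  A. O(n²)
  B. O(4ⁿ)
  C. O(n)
C

f(n) = n is O(n).
All listed options are valid Big-O bounds (upper bounds),
but O(n) is the tightest (smallest valid bound).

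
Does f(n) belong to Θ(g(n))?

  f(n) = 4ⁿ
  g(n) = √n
False

f(n) = 4ⁿ is O(4ⁿ), and g(n) = √n is O(√n).
Since they have different growth rates, f(n) = Θ(g(n)) is false.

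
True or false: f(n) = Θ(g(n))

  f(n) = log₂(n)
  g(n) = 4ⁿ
False

f(n) = log₂(n) is O(log n), and g(n) = 4ⁿ is O(4ⁿ).
Since they have different growth rates, f(n) = Θ(g(n)) is false.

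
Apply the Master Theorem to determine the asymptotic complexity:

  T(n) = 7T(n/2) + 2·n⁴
Θ(n⁴)

Master Theorem: a = 7, b = 2, f(n) = 2·n⁴.
Compute the critical exponent d = log₂(7) = 2.807.
Compare f(n) = Θ(n⁴) against n^d:
  k = 4 > d = 2.807, so f(n) = Ω(n^(d+ε)) — Case 3.
  Regularity: a·(n/b)^4/n^4 = a/b^4 = 7/16 < 1 ✓.
  The top-level work dominates: T(n) = Θ(f(n)) = Θ(n⁴).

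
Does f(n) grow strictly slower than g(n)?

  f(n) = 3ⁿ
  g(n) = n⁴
False

f(n) = 3ⁿ is O(3ⁿ), and g(n) = n⁴ is O(n⁴).
Since O(3ⁿ) grows faster than or equal to O(n⁴), f(n) = o(g(n)) is false.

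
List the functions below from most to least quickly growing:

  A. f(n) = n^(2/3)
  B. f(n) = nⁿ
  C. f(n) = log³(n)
B > A > C

Comparing growth rates:
B = nⁿ is O(nⁿ)
A = n^(2/3) is O(n^(2/3))
C = log³(n) is O(log³ n)

Therefore, the order from fastest to slowest is: B > A > C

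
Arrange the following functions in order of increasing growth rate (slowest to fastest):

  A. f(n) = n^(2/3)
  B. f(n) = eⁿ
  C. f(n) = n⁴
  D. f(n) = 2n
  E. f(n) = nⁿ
A < D < C < B < E

Comparing growth rates:
A = n^(2/3) is O(n^(2/3))
D = 2n is O(n)
C = n⁴ is O(n⁴)
B = eⁿ is O(eⁿ)
E = nⁿ is O(nⁿ)

Therefore, the order from slowest to fastest is: A < D < C < B < E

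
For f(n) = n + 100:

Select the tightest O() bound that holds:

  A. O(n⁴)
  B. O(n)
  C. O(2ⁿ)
B

f(n) = n + 100 is O(n).
All listed options are valid Big-O bounds (upper bounds),
but O(n) is the tightest (smallest valid bound).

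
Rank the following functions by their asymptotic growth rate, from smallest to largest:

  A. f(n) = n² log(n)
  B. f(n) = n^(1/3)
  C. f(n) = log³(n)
C < B < A

Comparing growth rates:
C = log³(n) is O(log³ n)
B = n^(1/3) is O(n^(1/3))
A = n² log(n) is O(n² log n)

Therefore, the order from slowest to fastest is: C < B < A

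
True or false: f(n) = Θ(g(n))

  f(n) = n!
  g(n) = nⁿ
False

f(n) = n! is O(n!), and g(n) = nⁿ is O(nⁿ).
Since they have different growth rates, f(n) = Θ(g(n)) is false.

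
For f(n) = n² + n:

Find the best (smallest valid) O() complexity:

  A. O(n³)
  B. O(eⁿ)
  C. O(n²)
C

f(n) = n² + n is O(n²).
All listed options are valid Big-O bounds (upper bounds),
but O(n²) is the tightest (smallest valid bound).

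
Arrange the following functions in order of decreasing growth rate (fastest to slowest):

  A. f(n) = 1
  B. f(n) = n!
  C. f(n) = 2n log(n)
B > C > A

Comparing growth rates:
B = n! is O(n!)
C = 2n log(n) is O(n log n)
A = 1 is O(1)

Therefore, the order from fastest to slowest is: B > C > A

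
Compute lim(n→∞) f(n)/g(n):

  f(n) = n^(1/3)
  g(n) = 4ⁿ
0

Since n^(1/3) (O(n^(1/3))) grows slower than 4ⁿ (O(4ⁿ)),
the ratio f(n)/g(n) → 0 as n → ∞.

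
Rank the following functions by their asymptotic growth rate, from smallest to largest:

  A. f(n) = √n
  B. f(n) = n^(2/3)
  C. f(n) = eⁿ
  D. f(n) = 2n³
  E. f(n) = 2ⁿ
A < B < D < E < C

Comparing growth rates:
A = √n is O(√n)
B = n^(2/3) is O(n^(2/3))
D = 2n³ is O(n³)
E = 2ⁿ is O(2ⁿ)
C = eⁿ is O(eⁿ)

Therefore, the order from slowest to fastest is: A < B < D < E < C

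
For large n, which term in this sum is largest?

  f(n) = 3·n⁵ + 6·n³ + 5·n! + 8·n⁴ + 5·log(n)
5·n!

Looking at each term:
  - 3·n⁵ is O(n⁵)
  - 6·n³ is O(n³)
  - 5·n! is O(n!)
  - 8·n⁴ is O(n⁴)
  - 5·log(n) is O(log n)

The term 5·n! (O(n!)) grows fastest and dominates all others.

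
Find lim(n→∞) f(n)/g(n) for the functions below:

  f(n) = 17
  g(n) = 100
17/100

Since 17 and 100 have the same growth rate (O(1)),
the ratio converges to a constant: 17/100.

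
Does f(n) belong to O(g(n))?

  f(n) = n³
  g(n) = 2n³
True

f(n) = n³ and g(n) = 2n³ are both O(n³).
Big-O permits equal growth rates (f ≤ c·g for some c), so f(n) = O(g(n)) is true.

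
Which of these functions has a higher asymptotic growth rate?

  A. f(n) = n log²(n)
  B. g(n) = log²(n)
A

f(n) = n log²(n) is O(n log² n), while g(n) = log²(n) is O(log² n).
Since O(n log² n) grows faster than O(log² n), f(n) dominates.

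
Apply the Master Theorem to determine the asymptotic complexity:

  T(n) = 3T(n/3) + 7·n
Θ(n log n)

Master Theorem: a = 3, b = 3, f(n) = 7·n.
Compute the critical exponent d = log₃(3) = 1.
Compare f(n) = Θ(n) against n^d:
  k = 1 = d, so f(n) = Θ(n^d) — Case 2.
  Work is balanced across levels: T(n) = Θ(n^d log n) = Θ(n log n).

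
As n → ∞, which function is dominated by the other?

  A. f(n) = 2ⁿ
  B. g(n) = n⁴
B

f(n) = 2ⁿ is O(2ⁿ), while g(n) = n⁴ is O(n⁴).
Since O(n⁴) grows slower than O(2ⁿ), g(n) is dominated.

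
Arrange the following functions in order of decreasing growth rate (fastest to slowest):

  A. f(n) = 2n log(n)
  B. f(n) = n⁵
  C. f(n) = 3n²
B > C > A

Comparing growth rates:
B = n⁵ is O(n⁵)
C = 3n² is O(n²)
A = 2n log(n) is O(n log n)

Therefore, the order from fastest to slowest is: B > C > A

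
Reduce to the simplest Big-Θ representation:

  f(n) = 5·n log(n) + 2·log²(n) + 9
Θ(n log n)

Order the terms by growth rate: 9 ≺ 2·log²(n) ≺ 5·n log(n).
The fastest-growing term 5·n log(n) dominates as n → ∞; dropping its constant factor gives Θ(n log n).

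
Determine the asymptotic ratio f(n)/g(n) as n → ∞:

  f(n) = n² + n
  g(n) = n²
1

Since n² + n and n² have the same growth rate (O(n²)),
the ratio converges to a constant: 1.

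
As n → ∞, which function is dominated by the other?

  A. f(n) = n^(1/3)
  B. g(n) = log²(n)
B

f(n) = n^(1/3) is O(n^(1/3)), while g(n) = log²(n) is O(log² n).
Since O(log² n) grows slower than O(n^(1/3)), g(n) is dominated.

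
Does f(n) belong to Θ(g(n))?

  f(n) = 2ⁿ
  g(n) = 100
False

f(n) = 2ⁿ is O(2ⁿ), and g(n) = 100 is O(1).
Since they have different growth rates, f(n) = Θ(g(n)) is false.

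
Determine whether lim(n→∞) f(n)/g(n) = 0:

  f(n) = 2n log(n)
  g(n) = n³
True

f(n) = 2n log(n) is O(n log n), and g(n) = n³ is O(n³).
Since O(n log n) grows strictly slower than O(n³), f(n) = o(g(n)) is true.
This means lim(n→∞) f(n)/g(n) = 0.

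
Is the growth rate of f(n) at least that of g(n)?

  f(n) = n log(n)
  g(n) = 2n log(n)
True

f(n) = n log(n) and g(n) = 2n log(n) are both O(n log n).
Big-Ω permits equal growth rates (f ≥ c·g for some c > 0), so f(n) = Ω(g(n)) is true.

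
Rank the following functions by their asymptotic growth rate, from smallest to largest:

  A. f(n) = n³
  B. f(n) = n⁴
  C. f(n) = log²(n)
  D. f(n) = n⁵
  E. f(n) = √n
C < E < A < B < D

Comparing growth rates:
C = log²(n) is O(log² n)
E = √n is O(√n)
A = n³ is O(n³)
B = n⁴ is O(n⁴)
D = n⁵ is O(n⁵)

Therefore, the order from slowest to fastest is: C < E < A < B < D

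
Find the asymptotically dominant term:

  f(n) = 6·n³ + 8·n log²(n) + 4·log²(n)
6·n³

Looking at each term:
  - 6·n³ is O(n³)
  - 8·n log²(n) is O(n log² n)
  - 4·log²(n) is O(log² n)

The term 6·n³ (O(n³)) grows fastest and dominates all others.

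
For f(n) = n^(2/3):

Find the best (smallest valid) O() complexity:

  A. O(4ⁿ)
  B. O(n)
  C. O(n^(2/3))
C

f(n) = n^(2/3) is O(n^(2/3)).
All listed options are valid Big-O bounds (upper bounds),
but O(n^(2/3)) is the tightest (smallest valid bound).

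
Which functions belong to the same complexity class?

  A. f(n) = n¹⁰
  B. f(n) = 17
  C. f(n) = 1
B and C

Examining each function:
  A. n¹⁰ is O(n¹⁰)
  B. 17 is O(1)
  C. 1 is O(1)

Functions B and C both have the same complexity class.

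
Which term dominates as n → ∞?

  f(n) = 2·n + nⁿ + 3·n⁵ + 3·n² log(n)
nⁿ

Looking at each term:
  - 2·n is O(n)
  - nⁿ is O(nⁿ)
  - 3·n⁵ is O(n⁵)
  - 3·n² log(n) is O(n² log n)

The term nⁿ (O(nⁿ)) grows fastest and dominates all others.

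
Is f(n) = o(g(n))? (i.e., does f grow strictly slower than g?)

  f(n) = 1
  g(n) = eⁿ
True

f(n) = 1 is O(1), and g(n) = eⁿ is O(eⁿ).
Since O(1) grows strictly slower than O(eⁿ), f(n) = o(g(n)) is true.
This means lim(n→∞) f(n)/g(n) = 0.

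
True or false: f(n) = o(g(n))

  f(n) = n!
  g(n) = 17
False

f(n) = n! is O(n!), and g(n) = 17 is O(1).
Since O(n!) grows faster than or equal to O(1), f(n) = o(g(n)) is false.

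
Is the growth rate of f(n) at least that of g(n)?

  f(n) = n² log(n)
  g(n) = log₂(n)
True

f(n) = n² log(n) is O(n² log n), and g(n) = log₂(n) is O(log n).
Since O(n² log n) grows at least as fast as O(log n), f(n) = Ω(g(n)) is true.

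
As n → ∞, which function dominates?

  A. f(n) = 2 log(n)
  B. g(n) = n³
B

f(n) = 2 log(n) is O(log n), while g(n) = n³ is O(n³).
Since O(n³) grows faster than O(log n), g(n) dominates.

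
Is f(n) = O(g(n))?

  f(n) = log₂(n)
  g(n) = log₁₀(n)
True

f(n) = log₂(n) and g(n) = log₁₀(n) are both O(log n).
Big-O permits equal growth rates (f ≤ c·g for some c), so f(n) = O(g(n)) is true.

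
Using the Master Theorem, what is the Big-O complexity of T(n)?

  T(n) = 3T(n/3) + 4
Θ(n)

Master Theorem: a = 3, b = 3, f(n) = 4.
Compute the critical exponent d = log₃(3) = 1.
Compare f(n) = Θ(1) against n^d:
  k = 0 < d = 1, so f(n) = O(n^(d-ε)) — Case 1.
  The recursion cost dominates: T(n) = Θ(n^d) = Θ(n).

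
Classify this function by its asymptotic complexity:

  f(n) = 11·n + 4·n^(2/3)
O(n)

The dominant term in 11·n + 4·n^(2/3) is 11·n, which is Θ(n).
Lower-order terms (4·n^(2/3)) are asymptotically negligible.
Constants are absorbed, so the tightest bound is O(n).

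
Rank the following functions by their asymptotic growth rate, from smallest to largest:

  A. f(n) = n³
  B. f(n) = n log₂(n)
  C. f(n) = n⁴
B < A < C

Comparing growth rates:
B = n log₂(n) is O(n log n)
A = n³ is O(n³)
C = n⁴ is O(n⁴)

Therefore, the order from slowest to fastest is: B < A < C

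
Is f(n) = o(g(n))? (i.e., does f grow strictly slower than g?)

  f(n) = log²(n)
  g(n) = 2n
True

f(n) = log²(n) is O(log² n), and g(n) = 2n is O(n).
Since O(log² n) grows strictly slower than O(n), f(n) = o(g(n)) is true.
This means lim(n→∞) f(n)/g(n) = 0.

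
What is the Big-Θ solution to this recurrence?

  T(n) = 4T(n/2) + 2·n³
Θ(n³)

Master Theorem: a = 4, b = 2, f(n) = 2·n³.
Compute the critical exponent d = log₂(4) = 2.
Compare f(n) = Θ(n³) against n^d:
  k = 3 > d = 2, so f(n) = Ω(n^(d+ε)) — Case 3.
  Regularity: a·(n/b)^3/n^3 = a/b^3 = 4/8 < 1 ✓.
  The top-level work dominates: T(n) = Θ(f(n)) = Θ(n³).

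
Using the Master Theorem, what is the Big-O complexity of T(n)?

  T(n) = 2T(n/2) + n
Θ(n log n)

Master Theorem: a = 2, b = 2, f(n) = n.
Compute the critical exponent d = log₂(2) = 1.
Compare f(n) = Θ(n) against n^d:
  k = 1 = d, so f(n) = Θ(n^d) — Case 2.
  Work is balanced across levels: T(n) = Θ(n^d log n) = Θ(n log n).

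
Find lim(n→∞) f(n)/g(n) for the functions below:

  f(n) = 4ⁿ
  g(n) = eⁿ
∞

Since 4ⁿ (O(4ⁿ)) grows faster than eⁿ (O(eⁿ)),
the ratio f(n)/g(n) → ∞ as n → ∞.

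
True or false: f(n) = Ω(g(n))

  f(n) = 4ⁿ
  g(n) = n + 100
True

f(n) = 4ⁿ is O(4ⁿ), and g(n) = n + 100 is O(n).
Since O(4ⁿ) grows at least as fast as O(n), f(n) = Ω(g(n)) is true.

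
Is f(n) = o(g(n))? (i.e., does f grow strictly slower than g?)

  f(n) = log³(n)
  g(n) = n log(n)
True

f(n) = log³(n) is O(log³ n), and g(n) = n log(n) is O(n log n).
Since O(log³ n) grows strictly slower than O(n log n), f(n) = o(g(n)) is true.
This means lim(n→∞) f(n)/g(n) = 0.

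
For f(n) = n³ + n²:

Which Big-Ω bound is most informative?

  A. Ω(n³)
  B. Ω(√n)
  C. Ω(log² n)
A

f(n) = n³ + n² is Ω(n³).
All listed options are valid Big-Ω bounds (lower bounds),
but Ω(n³) is the tightest (largest valid bound).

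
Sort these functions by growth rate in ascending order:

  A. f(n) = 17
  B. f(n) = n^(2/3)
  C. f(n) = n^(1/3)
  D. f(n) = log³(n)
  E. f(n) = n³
A < D < C < B < E

Comparing growth rates:
A = 17 is O(1)
D = log³(n) is O(log³ n)
C = n^(1/3) is O(n^(1/3))
B = n^(2/3) is O(n^(2/3))
E = n³ is O(n³)

Therefore, the order from slowest to fastest is: A < D < C < B < E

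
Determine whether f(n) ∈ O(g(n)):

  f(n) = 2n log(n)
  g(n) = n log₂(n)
True

f(n) = 2n log(n) and g(n) = n log₂(n) are both O(n log n).
Big-O permits equal growth rates (f ≤ c·g for some c), so f(n) = O(g(n)) is true.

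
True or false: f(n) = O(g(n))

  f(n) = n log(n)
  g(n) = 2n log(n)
True

f(n) = n log(n) and g(n) = 2n log(n) are both O(n log n).
Big-O permits equal growth rates (f ≤ c·g for some c), so f(n) = O(g(n)) is true.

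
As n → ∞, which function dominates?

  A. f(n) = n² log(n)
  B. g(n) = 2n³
B

f(n) = n² log(n) is O(n² log n), while g(n) = 2n³ is O(n³).
Since O(n³) grows faster than O(n² log n), g(n) dominates.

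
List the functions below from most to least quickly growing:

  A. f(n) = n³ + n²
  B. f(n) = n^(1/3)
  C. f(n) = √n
A > C > B

Comparing growth rates:
A = n³ + n² is O(n³)
C = √n is O(√n)
B = n^(1/3) is O(n^(1/3))

Therefore, the order from fastest to slowest is: A > C > B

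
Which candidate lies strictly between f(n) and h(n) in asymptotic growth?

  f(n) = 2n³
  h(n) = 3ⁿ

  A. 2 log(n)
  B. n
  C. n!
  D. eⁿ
D

We need g(n) with 2n³ = o(g(n)) and g(n) = o(3ⁿ), i.e. O(n³) ≺ g ≺ O(3ⁿ).
Check each option:
  A. 2 log(n) — O(log n) does not grow strictly faster than f(n)
  B. n — O(n) does not grow strictly faster than f(n)
  C. n! — O(n!) does not grow strictly slower than h(n)
  D. eⁿ — O(eⁿ) is strictly between O(n³) and O(3ⁿ) ✓

Only option D (eⁿ) lies strictly between.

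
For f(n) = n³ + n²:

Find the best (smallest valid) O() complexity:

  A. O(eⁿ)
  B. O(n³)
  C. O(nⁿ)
B

f(n) = n³ + n² is O(n³).
All listed options are valid Big-O bounds (upper bounds),
but O(n³) is the tightest (smallest valid bound).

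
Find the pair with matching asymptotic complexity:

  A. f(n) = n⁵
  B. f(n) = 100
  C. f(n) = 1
B and C

Examining each function:
  A. n⁵ is O(n⁵)
  B. 100 is O(1)
  C. 1 is O(1)

Functions B and C both have the same complexity class.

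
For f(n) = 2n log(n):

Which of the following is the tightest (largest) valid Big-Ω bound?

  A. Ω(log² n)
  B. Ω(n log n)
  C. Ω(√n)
B

f(n) = 2n log(n) is Ω(n log n).
All listed options are valid Big-Ω bounds (lower bounds),
but Ω(n log n) is the tightest (largest valid bound).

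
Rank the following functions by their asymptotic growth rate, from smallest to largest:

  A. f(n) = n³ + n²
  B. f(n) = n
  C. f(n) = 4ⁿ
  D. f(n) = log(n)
D < B < A < C

Comparing growth rates:
D = log(n) is O(log n)
B = n is O(n)
A = n³ + n² is O(n³)
C = 4ⁿ is O(4ⁿ)

Therefore, the order from slowest to fastest is: D < B < A < C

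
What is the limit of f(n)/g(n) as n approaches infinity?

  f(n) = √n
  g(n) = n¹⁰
0

Since √n (O(√n)) grows slower than n¹⁰ (O(n¹⁰)),
the ratio f(n)/g(n) → 0 as n → ∞.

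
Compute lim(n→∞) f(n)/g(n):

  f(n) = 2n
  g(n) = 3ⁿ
0

Since 2n (O(n)) grows slower than 3ⁿ (O(3ⁿ)),
the ratio f(n)/g(n) → 0 as n → ∞.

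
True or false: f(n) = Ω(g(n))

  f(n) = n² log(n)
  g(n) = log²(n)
True

f(n) = n² log(n) is O(n² log n), and g(n) = log²(n) is O(log² n).
Since O(n² log n) grows at least as fast as O(log² n), f(n) = Ω(g(n)) is true.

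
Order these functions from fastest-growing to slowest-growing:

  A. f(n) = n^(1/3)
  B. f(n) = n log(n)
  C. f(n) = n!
C > B > A

Comparing growth rates:
C = n! is O(n!)
B = n log(n) is O(n log n)
A = n^(1/3) is O(n^(1/3))

Therefore, the order from fastest to slowest is: C > B > A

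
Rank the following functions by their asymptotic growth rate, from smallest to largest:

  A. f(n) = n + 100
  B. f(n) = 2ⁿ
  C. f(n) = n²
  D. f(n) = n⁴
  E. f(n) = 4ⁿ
A < C < D < B < E

Comparing growth rates:
A = n + 100 is O(n)
C = n² is O(n²)
D = n⁴ is O(n⁴)
B = 2ⁿ is O(2ⁿ)
E = 4ⁿ is O(4ⁿ)

Therefore, the order from slowest to fastest is: A < C < D < B < E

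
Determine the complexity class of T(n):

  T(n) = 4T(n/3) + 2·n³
Θ(n³)

Master Theorem: a = 4, b = 3, f(n) = 2·n³.
Compute the critical exponent d = log₃(4) = 1.262.
Compare f(n) = Θ(n³) against n^d:
  k = 3 > d = 1.262, so f(n) = Ω(n^(d+ε)) — Case 3.
  Regularity: a·(n/b)^3/n^3 = a/b^3 = 4/27 < 1 ✓.
  The top-level work dominates: T(n) = Θ(f(n)) = Θ(n³).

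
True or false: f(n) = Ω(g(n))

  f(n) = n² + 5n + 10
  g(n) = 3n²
True

f(n) = n² + 5n + 10 and g(n) = 3n² are both O(n²).
Big-Ω permits equal growth rates (f ≥ c·g for some c > 0), so f(n) = Ω(g(n)) is true.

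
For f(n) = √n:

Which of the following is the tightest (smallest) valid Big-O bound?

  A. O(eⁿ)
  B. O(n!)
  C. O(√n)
C

f(n) = √n is O(√n).
All listed options are valid Big-O bounds (upper bounds),
but O(√n) is the tightest (smallest valid bound).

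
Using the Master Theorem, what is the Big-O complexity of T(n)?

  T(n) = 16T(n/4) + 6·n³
Θ(n³)

Master Theorem: a = 16, b = 4, f(n) = 6·n³.
Compute the critical exponent d = log₄(16) = 2.
Compare f(n) = Θ(n³) against n^d:
  k = 3 > d = 2, so f(n) = Ω(n^(d+ε)) — Case 3.
  Regularity: a·(n/b)^3/n^3 = a/b^3 = 16/64 < 1 ✓.
  The top-level work dominates: T(n) = Θ(f(n)) = Θ(n³).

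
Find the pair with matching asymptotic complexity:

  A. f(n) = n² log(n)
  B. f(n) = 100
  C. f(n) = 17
B and C

Examining each function:
  A. n² log(n) is O(n² log n)
  B. 100 is O(1)
  C. 17 is O(1)

Functions B and C both have the same complexity class.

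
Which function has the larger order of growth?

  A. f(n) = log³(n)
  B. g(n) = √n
B

f(n) = log³(n) is O(log³ n), while g(n) = √n is O(√n).
Since O(√n) grows faster than O(log³ n), g(n) dominates.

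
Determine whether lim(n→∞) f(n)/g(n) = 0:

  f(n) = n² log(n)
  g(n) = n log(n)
False

f(n) = n² log(n) is O(n² log n), and g(n) = n log(n) is O(n log n).
Since O(n² log n) grows faster than or equal to O(n log n), f(n) = o(g(n)) is false.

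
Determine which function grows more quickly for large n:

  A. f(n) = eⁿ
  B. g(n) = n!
B

f(n) = eⁿ is O(eⁿ), while g(n) = n! is O(n!).
Since O(n!) grows faster than O(eⁿ), g(n) dominates.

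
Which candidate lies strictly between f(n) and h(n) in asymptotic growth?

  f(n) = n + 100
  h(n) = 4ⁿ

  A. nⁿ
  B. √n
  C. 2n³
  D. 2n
C

We need g(n) with n + 100 = o(g(n)) and g(n) = o(4ⁿ), i.e. O(n) ≺ g ≺ O(4ⁿ).
Check each option:
  A. nⁿ — O(nⁿ) does not grow strictly slower than h(n)
  B. √n — O(√n) does not grow strictly faster than f(n)
  C. 2n³ — O(n³) is strictly between O(n) and O(4ⁿ) ✓
  D. 2n — O(n) does not grow strictly faster than f(n)

Only option C (2n³) lies strictly between.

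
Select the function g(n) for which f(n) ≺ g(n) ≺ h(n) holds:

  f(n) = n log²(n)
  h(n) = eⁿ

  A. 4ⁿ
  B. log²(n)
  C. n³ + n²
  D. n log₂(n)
C

We need g(n) with n log²(n) = o(g(n)) and g(n) = o(eⁿ), i.e. O(n log² n) ≺ g ≺ O(eⁿ).
Check each option:
  A. 4ⁿ — O(4ⁿ) does not grow strictly slower than h(n)
  B. log²(n) — O(log² n) does not grow strictly faster than f(n)
  C. n³ + n² — O(n³) is strictly between O(n log² n) and O(eⁿ) ✓
  D. n log₂(n) — O(n log n) does not grow strictly faster than f(n)

Only option C (n³ + n²) lies strictly between.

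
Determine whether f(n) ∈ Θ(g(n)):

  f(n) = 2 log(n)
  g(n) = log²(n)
False

f(n) = 2 log(n) is O(log n), and g(n) = log²(n) is O(log² n).
Since they have different growth rates, f(n) = Θ(g(n)) is false.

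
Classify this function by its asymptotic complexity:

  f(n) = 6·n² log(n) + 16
O(n² log n)

The dominant term in 6·n² log(n) + 16 is 6·n² log(n), which is Θ(n² log n).
Lower-order terms (16) are asymptotically negligible.
Constants are absorbed, so the tightest bound is O(n² log n).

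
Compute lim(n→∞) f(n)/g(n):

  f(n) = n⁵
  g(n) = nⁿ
0

Since n⁵ (O(n⁵)) grows slower than nⁿ (O(nⁿ)),
the ratio f(n)/g(n) → 0 as n → ∞.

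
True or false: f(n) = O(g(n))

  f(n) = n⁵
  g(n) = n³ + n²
False

f(n) = n⁵ is O(n⁵), and g(n) = n³ + n² is O(n³).
Since O(n⁵) grows faster than O(n³), f(n) = O(g(n)) is false.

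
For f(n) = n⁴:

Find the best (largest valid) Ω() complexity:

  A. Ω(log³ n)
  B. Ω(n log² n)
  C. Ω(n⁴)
C

f(n) = n⁴ is Ω(n⁴).
All listed options are valid Big-Ω bounds (lower bounds),
but Ω(n⁴) is the tightest (largest valid bound).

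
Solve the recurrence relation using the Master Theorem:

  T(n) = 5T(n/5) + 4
Θ(n)

Master Theorem: a = 5, b = 5, f(n) = 4.
Compute the critical exponent d = log₅(5) = 1.
Compare f(n) = Θ(1) against n^d:
  k = 0 < d = 1, so f(n) = O(n^(d-ε)) — Case 1.
  The recursion cost dominates: T(n) = Θ(n^d) = Θ(n).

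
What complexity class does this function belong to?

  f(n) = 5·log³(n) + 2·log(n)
O(log³ n)

The dominant term in 5·log³(n) + 2·log(n) is 5·log³(n), which is Θ(log³ n).
Lower-order terms (2·log(n)) are asymptotically negligible.
Constants are absorbed, so the tightest bound is O(log³ n).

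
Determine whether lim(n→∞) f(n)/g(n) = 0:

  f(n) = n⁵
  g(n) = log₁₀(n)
False

f(n) = n⁵ is O(n⁵), and g(n) = log₁₀(n) is O(log n).
Since O(n⁵) grows faster than or equal to O(log n), f(n) = o(g(n)) is false.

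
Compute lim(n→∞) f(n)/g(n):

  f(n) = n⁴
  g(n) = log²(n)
∞

Since n⁴ (O(n⁴)) grows faster than log²(n) (O(log² n)),
the ratio f(n)/g(n) → ∞ as n → ∞.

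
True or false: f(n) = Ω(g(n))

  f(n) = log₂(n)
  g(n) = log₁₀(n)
True

f(n) = log₂(n) and g(n) = log₁₀(n) are both O(log n).
Big-Ω permits equal growth rates (f ≥ c·g for some c > 0), so f(n) = Ω(g(n)) is true.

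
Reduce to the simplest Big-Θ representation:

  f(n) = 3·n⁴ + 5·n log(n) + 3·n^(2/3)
Θ(n⁴)

Order the terms by growth rate: 3·n^(2/3) ≺ 5·n log(n) ≺ 3·n⁴.
The fastest-growing term 3·n⁴ dominates as n → ∞; dropping its constant factor gives Θ(n⁴).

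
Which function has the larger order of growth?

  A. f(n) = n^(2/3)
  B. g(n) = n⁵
B

f(n) = n^(2/3) is O(n^(2/3)), while g(n) = n⁵ is O(n⁵).
Since O(n⁵) grows faster than O(n^(2/3)), g(n) dominates.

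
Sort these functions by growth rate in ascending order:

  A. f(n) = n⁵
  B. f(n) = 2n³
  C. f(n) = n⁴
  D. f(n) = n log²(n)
D < B < C < A

Comparing growth rates:
D = n log²(n) is O(n log² n)
B = 2n³ is O(n³)
C = n⁴ is O(n⁴)
A = n⁵ is O(n⁵)

Therefore, the order from slowest to fastest is: D < B < C < A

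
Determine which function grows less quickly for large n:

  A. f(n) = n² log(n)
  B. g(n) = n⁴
A

f(n) = n² log(n) is O(n² log n), while g(n) = n⁴ is O(n⁴).
Since O(n² log n) grows slower than O(n⁴), f(n) is dominated.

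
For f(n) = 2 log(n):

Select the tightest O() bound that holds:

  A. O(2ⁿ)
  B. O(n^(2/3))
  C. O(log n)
C

f(n) = 2 log(n) is O(log n).
All listed options are valid Big-O bounds (upper bounds),
but O(log n) is the tightest (smallest valid bound).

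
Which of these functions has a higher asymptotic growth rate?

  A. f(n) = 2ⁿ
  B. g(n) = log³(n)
A

f(n) = 2ⁿ is O(2ⁿ), while g(n) = log³(n) is O(log³ n).
Since O(2ⁿ) grows faster than O(log³ n), f(n) dominates.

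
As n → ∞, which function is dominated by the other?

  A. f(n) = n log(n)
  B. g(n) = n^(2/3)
B

f(n) = n log(n) is O(n log n), while g(n) = n^(2/3) is O(n^(2/3)).
Since O(n^(2/3)) grows slower than O(n log n), g(n) is dominated.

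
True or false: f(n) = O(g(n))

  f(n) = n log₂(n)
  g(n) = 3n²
True

f(n) = n log₂(n) is O(n log n), and g(n) = 3n² is O(n²).
Since O(n log n) ⊆ O(n²) (f grows no faster than g), f(n) = O(g(n)) is true.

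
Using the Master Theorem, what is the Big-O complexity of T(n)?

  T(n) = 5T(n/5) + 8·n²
Θ(n²)

Master Theorem: a = 5, b = 5, f(n) = 8·n².
Compute the critical exponent d = log₅(5) = 1.
Compare f(n) = Θ(n²) against n^d:
  k = 2 > d = 1, so f(n) = Ω(n^(d+ε)) — Case 3.
  Regularity: a·(n/b)^2/n^2 = a/b^2 = 5/25 < 1 ✓.
  The top-level work dominates: T(n) = Θ(f(n)) = Θ(n²).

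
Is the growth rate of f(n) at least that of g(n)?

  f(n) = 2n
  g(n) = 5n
True

f(n) = 2n and g(n) = 5n are both O(n).
Big-Ω permits equal growth rates (f ≥ c·g for some c > 0), so f(n) = Ω(g(n)) is true.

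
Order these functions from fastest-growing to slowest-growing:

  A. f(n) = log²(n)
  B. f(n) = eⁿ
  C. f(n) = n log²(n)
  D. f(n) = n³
B > D > C > A

Comparing growth rates:
B = eⁿ is O(eⁿ)
D = n³ is O(n³)
C = n log²(n) is O(n log² n)
A = log²(n) is O(log² n)

Therefore, the order from fastest to slowest is: B > D > C > A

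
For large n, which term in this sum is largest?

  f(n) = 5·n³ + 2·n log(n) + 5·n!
5·n!

Looking at each term:
  - 5·n³ is O(n³)
  - 2·n log(n) is O(n log n)
  - 5·n! is O(n!)

The term 5·n! (O(n!)) grows fastest and dominates all others.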